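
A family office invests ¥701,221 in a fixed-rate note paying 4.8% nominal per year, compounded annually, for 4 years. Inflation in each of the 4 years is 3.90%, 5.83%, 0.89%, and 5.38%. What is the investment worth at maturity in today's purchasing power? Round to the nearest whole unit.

¥723,551

Nominal value at maturity: ¥701,221 × (1 + 4.8%)^4 ≈ ¥845,863.
Price-level factor over 4 years: 1.0390 × 1.0583 × 1.0089 × 1.0538 ≈ 1.1690434689.
The maturity value deflated by that factor is the answer in today's purchasing power.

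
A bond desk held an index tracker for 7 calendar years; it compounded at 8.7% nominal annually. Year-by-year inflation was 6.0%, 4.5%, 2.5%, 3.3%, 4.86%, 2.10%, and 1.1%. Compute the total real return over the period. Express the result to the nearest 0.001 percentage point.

41.245%

Cumulative inflation factor: 1.060 × 1.045 × 1.025 × 1.033 × 1.0486 × 1.0210 × 1.011 ≈ 1.26950.
Nominal growth factor: 1.79311. Real growth factor = 1.79311 / 1.26950 ≈ 1.41245.
Total real return ≈ 41.2452%.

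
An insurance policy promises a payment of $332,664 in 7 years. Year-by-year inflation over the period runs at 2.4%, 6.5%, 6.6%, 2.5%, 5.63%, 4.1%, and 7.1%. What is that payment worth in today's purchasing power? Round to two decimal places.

$237,054.22

Price-level factor over 7 years: 1.024 × 1.065 × 1.066 × 1.025 × 1.0563 × 1.041 × 1.071 ≈ 1.4033245233.
Purchasing power today: $332,664 divided by that factor.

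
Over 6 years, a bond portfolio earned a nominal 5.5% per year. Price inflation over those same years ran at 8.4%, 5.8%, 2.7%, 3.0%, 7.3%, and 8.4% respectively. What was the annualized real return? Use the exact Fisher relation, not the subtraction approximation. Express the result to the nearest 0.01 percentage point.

Cumulative inflation factor: 1.084 × 1.058 × 1.027 × 1.030 × 1.073 × 1.084 ≈ 1.41108.
Nominal growth factor: 1.37884. Real growth factor = 1.37884 / 1.41108 ≈ 0.97715.
Annualized: 0.97715^(1/6) − 1 ≈ -0.00384.

-0.38%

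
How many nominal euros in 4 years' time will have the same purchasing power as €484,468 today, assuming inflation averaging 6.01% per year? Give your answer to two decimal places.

Cumulative price-level factor: (1+6.01%)^4 ≈ 1.2629534338.
Multiplying €484,468 by the price-level factor gives the future nominal sum.

€611,860.52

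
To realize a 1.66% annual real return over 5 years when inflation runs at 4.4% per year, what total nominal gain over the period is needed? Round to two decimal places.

Required annual nominal rate: (1+1.66%)(1+4.4%) − 1 = 6.13304%.
Cumulative over 5 years: (1 + 0.0613304)^5 − 1 ≈ 0.34664.

34.66%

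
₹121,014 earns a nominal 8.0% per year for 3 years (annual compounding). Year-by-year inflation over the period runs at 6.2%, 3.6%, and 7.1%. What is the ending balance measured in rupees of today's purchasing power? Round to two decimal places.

Nominal value at maturity: ₹121,014 × (1 + 8.0%)^3 ≈ ₹152,442.79.
Price-level factor over 3 years: 1.062 × 1.036 × 1.071 = 1.178348472.
The maturity value deflated by that factor is the answer in today's purchasing power.

₹129,369.87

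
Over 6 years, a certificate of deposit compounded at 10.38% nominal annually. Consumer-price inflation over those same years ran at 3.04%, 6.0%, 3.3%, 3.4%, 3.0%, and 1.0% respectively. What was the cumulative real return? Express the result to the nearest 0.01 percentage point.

49.02%

Cumulative inflation factor: 1.0304 × 1.060 × 1.033 × 1.034 × 1.030 × 1.010 ≈ 1.21364.
Nominal growth factor: 1.80860. Real growth factor = 1.80860 / 1.21364 ≈ 1.49022.
Total real return ≈ 49.0223%.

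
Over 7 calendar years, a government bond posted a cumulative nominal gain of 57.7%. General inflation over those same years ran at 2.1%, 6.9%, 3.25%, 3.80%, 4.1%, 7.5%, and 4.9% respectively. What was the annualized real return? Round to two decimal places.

2.00%

Cumulative inflation factor: 1.021 × 1.069 × 1.0325 × 1.0380 × 1.041 × 1.075 × 1.049 ≈ 1.37317.
Nominal growth factor: 1.57700. Real growth factor = 1.57700 / 1.37317 ≈ 1.14843.
Annualized: 1.14843^(1/7) − 1 ≈ 0.01997.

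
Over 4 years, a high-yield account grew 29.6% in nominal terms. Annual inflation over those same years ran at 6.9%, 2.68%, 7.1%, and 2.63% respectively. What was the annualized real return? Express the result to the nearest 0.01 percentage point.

Cumulative inflation factor: 1.069 × 1.0268 × 1.071 × 1.0263 ≈ 1.20650.
Nominal growth factor: 1.29600. Real growth factor = 1.29600 / 1.20650 ≈ 1.07418.
Annualized: 1.07418^(1/4) − 1 ≈ 0.01805.

1.81%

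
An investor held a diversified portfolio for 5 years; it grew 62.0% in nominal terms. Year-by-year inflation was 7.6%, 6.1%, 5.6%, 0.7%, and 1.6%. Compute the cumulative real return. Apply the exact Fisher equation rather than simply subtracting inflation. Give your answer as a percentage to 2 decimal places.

Cumulative inflation factor: 1.076 × 1.061 × 1.056 × 1.007 × 1.016 ≈ 1.23343.
Nominal growth factor: 1.62000. Real growth factor = 1.62000 / 1.23343 ≈ 1.31341.
Total real return ≈ 31.3410%.

31.34%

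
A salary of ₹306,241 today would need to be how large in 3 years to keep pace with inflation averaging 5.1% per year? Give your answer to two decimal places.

Cumulative price-level factor: (1+5.1%)^3 = 1.160935651.
Multiplying ₹306,241 by the price-level factor gives the future nominal sum.

₹355,526.09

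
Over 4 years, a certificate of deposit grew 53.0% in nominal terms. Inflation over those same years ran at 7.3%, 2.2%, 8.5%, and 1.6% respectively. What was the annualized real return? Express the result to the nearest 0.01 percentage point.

Cumulative inflation factor: 1.073 × 1.022 × 1.085 × 1.016 ≈ 1.20885.
Nominal growth factor: 1.53000. Real growth factor = 1.53000 / 1.20885 ≈ 1.26566.
Annualized: 1.26566^(1/4) − 1 ≈ 0.06067.

6.07%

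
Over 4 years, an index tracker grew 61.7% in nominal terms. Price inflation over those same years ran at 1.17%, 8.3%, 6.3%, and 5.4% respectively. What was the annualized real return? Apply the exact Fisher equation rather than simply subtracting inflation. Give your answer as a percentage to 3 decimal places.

Cumulative inflation factor: 1.0117 × 1.083 × 1.063 × 1.054 ≈ 1.22759.
Nominal growth factor: 1.61700. Real growth factor = 1.61700 / 1.22759 ≈ 1.31721.
Annualized: 1.31721^(1/4) − 1 ≈ 0.07131.

7.131%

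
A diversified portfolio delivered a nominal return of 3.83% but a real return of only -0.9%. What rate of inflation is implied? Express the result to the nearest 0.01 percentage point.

From (1+r_nom) = (1+r_real)(1+π), we get 1+π = (1 + 3.83%)/(1 − 0.9%) = 1.0383/0.991 ≈ 1.04773.
So π ≈ 4.7730%.

4.77%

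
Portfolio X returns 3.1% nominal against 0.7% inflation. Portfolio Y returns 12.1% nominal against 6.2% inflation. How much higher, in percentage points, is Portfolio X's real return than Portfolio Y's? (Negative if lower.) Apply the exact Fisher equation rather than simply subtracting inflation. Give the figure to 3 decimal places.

Portfolio X real return: 1.031/1.007 − 1 = 2.3833%.
Portfolio Y real return: 1.121/1.062 − 1 = 5.5556%.
Difference: 2.3833 − 5.5556 = -3.1723 pp.

-3.172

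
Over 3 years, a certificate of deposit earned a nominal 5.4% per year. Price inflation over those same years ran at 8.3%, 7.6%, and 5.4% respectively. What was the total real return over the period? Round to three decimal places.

Cumulative inflation factor: 1.083 × 1.076 × 1.054 ≈ 1.22823.
Nominal growth factor: 1.17091. Real growth factor = 1.17091 / 1.22823 ≈ 0.95332.
Total real return ≈ -4.6676%.

-4.668%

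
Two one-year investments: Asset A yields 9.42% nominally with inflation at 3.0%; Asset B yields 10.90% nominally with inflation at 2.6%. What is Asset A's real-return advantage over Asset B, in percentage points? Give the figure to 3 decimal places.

Asset A real return: 1.0942/1.030 − 1 = 6.2330%.
Asset B real return: 1.1090/1.026 − 1 = 8.0897%.
Difference: 6.2330 − 8.0897 = -1.8567 pp.

-1.857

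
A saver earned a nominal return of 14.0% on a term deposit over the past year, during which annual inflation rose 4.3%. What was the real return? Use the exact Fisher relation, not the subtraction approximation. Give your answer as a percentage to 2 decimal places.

9.30%

Real return via the Fisher equation: (1 + 14.0%)/(1 + 4.3%) − 1 = 1.140/1.043 − 1 ≈ 0.09300.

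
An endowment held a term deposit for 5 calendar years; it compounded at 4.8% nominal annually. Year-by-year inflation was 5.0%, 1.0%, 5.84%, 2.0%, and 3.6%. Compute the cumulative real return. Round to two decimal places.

Cumulative inflation factor: 1.050 × 1.010 × 1.0584 × 1.020 × 1.036 ≈ 1.18610.
Nominal growth factor: 1.26417. Real growth factor = 1.26417 / 1.18610 ≈ 1.06583.
Total real return ≈ 6.5825%.

6.58%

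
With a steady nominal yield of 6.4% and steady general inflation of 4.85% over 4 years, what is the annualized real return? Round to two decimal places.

With constant rates the annual real return is the same each year: (1+6.4%)/(1+4.85%) − 1 = 0.01478.

1.48%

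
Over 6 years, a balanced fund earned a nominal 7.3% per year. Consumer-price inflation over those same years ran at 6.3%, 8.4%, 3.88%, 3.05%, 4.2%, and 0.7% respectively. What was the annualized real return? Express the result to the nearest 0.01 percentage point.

Cumulative inflation factor: 1.063 × 1.084 × 1.0388 × 1.0305 × 1.042 × 1.007 ≈ 1.29431.
Nominal growth factor: 1.52615. Real growth factor = 1.52615 / 1.29431 ≈ 1.17912.
Annualized: 1.17912^(1/6) − 1 ≈ 0.02784.

2.78%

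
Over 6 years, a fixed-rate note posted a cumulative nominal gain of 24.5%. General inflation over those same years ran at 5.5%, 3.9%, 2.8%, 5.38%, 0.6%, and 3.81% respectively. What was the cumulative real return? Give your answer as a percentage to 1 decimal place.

Cumulative inflation factor: 1.055 × 1.039 × 1.028 × 1.0538 × 1.006 × 1.0381 ≈ 1.24010.
Nominal growth factor: 1.24500. Real growth factor = 1.24500 / 1.24010 ≈ 1.00395.
Total real return ≈ 0.3952%.

0.4%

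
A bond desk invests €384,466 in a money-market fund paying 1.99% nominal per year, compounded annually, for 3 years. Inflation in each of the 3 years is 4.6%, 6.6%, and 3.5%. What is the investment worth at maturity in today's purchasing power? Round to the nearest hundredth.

Nominal value at maturity: €384,466 × (1 + 1.99%)^3 ≈ €407,878.41.
Price-level factor over 3 years: 1.046 × 1.066 × 1.035 = 1.15406226.
The maturity value deflated by that factor is the answer in today's purchasing power.

€353,428.43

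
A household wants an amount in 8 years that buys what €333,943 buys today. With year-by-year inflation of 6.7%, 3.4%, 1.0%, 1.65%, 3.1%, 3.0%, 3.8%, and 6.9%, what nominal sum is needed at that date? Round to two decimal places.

€445,714.75

Cumulative price-level factor: 1.067 × 1.034 × 1.010 × 1.0165 × 1.031 × 1.030 × 1.038 × 1.069 ≈ 1.3347030830.
The nominal amount required is €333,943 scaled up by that factor.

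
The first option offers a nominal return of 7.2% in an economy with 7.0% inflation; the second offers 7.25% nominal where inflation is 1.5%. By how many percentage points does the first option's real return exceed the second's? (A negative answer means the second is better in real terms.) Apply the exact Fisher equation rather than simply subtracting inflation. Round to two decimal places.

The first option real return: 1.072/1.070 − 1 = 0.187%.
The second real return: 1.0725/1.015 − 1 = 5.665%.
Difference: 0.187 − 5.665 = -5.478 pp.

-5.48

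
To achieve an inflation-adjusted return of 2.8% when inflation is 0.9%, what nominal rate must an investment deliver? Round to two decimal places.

By the Fisher equation, 1 + r_nom = (1 + 2.8%)(1 + 0.9%) = 1.028 × 1.009 = 1.037252.
So r_nom = 3.7252%.

3.73%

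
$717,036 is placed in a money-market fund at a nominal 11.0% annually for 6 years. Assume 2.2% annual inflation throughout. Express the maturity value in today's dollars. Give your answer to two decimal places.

$1,176,991.86

Nominal value at maturity: $717,036 × (1 + 11.0%)^6 ≈ $1,341,154.57.
Price-level factor over 6 years: (1 + 2.2%)^6 ≈ 1.1394765049.
The maturity value deflated by that factor is the answer in today's purchasing power.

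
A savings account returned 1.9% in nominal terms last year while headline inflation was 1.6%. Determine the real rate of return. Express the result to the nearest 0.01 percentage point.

Real return via the Fisher equation: (1 + 1.9%)/(1 + 1.6%) − 1 = 1.019/1.016 − 1 ≈ 0.00295.

0.30%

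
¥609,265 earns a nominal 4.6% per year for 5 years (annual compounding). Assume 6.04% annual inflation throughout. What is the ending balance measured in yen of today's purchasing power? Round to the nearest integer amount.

¥569,005

Nominal value at maturity: ¥609,265 × (1 + 4.6%)^5 ≈ ¥762,895.
Price-level factor over 5 years: (1 + 6.04%)^5 ≈ 1.3407524379.
Dividing the nominal maturity value by the price-level factor gives the value in today's money.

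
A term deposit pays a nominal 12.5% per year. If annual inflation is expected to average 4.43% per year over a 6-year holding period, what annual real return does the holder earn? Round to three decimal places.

With constant rates the annual real return is the same each year: (1+12.5%)/(1+4.43%) − 1 = 0.07728.

7.728%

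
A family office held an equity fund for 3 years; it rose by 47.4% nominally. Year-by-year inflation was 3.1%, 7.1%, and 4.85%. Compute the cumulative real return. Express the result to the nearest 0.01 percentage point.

Cumulative inflation factor: 1.031 × 1.071 × 1.0485 ≈ 1.15775.
Nominal growth factor: 1.47400. Real growth factor = 1.47400 / 1.15775 ≈ 1.27315.
Total real return ≈ 27.3154%.

27.32%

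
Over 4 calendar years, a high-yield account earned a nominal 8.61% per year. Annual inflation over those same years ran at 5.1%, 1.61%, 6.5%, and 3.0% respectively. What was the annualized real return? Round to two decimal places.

Cumulative inflation factor: 1.051 × 1.0161 × 1.065 × 1.030 ≈ 1.17146.
Nominal growth factor: 1.39149. Real growth factor = 1.39149 / 1.17146 ≈ 1.18783.
Annualized: 1.18783^(1/4) − 1 ≈ 0.04397.

4.40%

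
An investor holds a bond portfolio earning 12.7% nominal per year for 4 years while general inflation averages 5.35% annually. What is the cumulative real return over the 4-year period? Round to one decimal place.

31.0%

The annual real rate is (1+12.7%)/(1+5.35%) − 1 = 6.9767%.
Compounded over 4 years: (1 + 0.069767)^4 − 1 ≈ 0.30966.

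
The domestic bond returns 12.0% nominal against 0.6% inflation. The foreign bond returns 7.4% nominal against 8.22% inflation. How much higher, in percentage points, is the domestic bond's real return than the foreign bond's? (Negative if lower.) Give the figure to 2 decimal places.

12.09

The domestic bond real return: 1.120/1.006 − 1 = 11.332%.
The foreign bond real return: 1.074/1.0822 − 1 = -0.758%.
Difference: 11.332 − (-0.758) = 12.090 pp.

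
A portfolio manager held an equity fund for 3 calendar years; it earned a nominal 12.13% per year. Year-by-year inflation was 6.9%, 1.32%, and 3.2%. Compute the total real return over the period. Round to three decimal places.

26.128%

Cumulative inflation factor: 1.069 × 1.0132 × 1.032 ≈ 1.11777.
Nominal growth factor: 1.40983. Real growth factor = 1.40983 / 1.11777 ≈ 1.26128.
Total real return ≈ 26.1284%.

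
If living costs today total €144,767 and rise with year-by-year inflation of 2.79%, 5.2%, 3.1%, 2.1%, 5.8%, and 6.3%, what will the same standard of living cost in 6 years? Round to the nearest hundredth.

Cumulative price-level factor: 1.0279 × 1.052 × 1.031 × 1.021 × 1.058 × 1.063 ≈ 1.2801767795.
The nominal amount required is €144,767 scaled up by that factor.

€185,327.35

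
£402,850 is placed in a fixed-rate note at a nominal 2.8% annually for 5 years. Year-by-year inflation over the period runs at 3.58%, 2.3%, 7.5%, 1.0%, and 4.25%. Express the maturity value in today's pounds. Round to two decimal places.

£385,612.85

Nominal value at maturity: £402,850 × (1 + 2.8%)^5 ≈ £462,497.02.
Price-level factor over 5 years: 1.0358 × 1.023 × 1.075 × 1.010 × 1.0425 ≈ 1.1993817661.
The maturity value deflated by that factor is the answer in today's purchasing power.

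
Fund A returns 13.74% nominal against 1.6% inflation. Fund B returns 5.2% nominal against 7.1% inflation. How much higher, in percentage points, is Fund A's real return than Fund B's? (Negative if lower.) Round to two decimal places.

13.72

Fund A real return: 1.1374/1.016 − 1 = 11.949%.
Fund B real return: 1.052/1.071 − 1 = -1.774%.
Difference: 11.949 − (-1.774) = 13.723 pp.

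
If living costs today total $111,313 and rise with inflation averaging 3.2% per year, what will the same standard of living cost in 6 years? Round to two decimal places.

Cumulative price-level factor: (1+3.2%)^6 ≈ 1.2080312910.
Multiplying $111,313 by the price-level factor gives the future nominal sum.

$134,469.59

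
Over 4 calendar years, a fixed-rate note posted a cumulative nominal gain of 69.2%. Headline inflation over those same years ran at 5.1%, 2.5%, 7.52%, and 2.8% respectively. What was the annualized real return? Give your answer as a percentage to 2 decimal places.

Cumulative inflation factor: 1.051 × 1.025 × 1.0752 × 1.028 ≈ 1.19072.
Nominal growth factor: 1.69200. Real growth factor = 1.69200 / 1.19072 ≈ 1.42099.
Annualized: 1.42099^(1/4) − 1 ≈ 0.09181.

9.18%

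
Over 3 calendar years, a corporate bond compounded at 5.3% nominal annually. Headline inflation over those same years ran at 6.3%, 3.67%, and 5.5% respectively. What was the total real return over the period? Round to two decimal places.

0.43%

Cumulative inflation factor: 1.063 × 1.0367 × 1.055 ≈ 1.16262.
Nominal growth factor: 1.16758. Real growth factor = 1.16758 / 1.16262 ≈ 1.00426.
Total real return ≈ 0.4260%.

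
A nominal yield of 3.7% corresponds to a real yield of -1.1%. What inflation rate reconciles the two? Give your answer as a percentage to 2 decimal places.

From (1+r_nom) = (1+r_real)(1+π), we get 1+π = (1 + 3.7%)/(1 − 1.1%) = 1.037/0.989 ≈ 1.04853.
So π ≈ 4.8534%.

4.85%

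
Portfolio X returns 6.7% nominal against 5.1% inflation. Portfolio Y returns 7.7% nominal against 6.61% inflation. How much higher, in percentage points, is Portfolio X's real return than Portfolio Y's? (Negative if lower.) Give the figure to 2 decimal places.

Portfolio X real return: 1.067/1.051 − 1 = 1.522%.
Portfolio Y real return: 1.077/1.0661 − 1 = 1.022%.
Difference: 1.522 − 1.022 = 0.500 pp.

0.50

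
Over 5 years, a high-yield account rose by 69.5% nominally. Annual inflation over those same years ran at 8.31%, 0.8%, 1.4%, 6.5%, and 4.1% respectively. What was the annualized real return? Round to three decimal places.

6.670%

Cumulative inflation factor: 1.0831 × 1.008 × 1.014 × 1.065 × 1.041 ≈ 1.22735.
Nominal growth factor: 1.69500. Real growth factor = 1.69500 / 1.22735 ≈ 1.38103.
Annualized: 1.38103^(1/5) − 1 ≈ 0.06670.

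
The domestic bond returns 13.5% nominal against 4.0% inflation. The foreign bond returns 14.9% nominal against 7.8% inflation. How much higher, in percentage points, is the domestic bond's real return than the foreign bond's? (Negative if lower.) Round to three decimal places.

2.548

The domestic bond real return: 1.135/1.040 − 1 = 9.1346%.
The foreign bond real return: 1.149/1.078 − 1 = 6.5863%.
Difference: 9.1346 − 6.5863 = 2.5483 pp.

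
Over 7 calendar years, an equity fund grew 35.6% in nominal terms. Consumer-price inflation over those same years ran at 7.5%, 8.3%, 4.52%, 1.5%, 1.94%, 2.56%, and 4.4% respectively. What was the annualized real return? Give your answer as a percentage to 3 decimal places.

0.083%

Cumulative inflation factor: 1.075 × 1.083 × 1.0452 × 1.015 × 1.0194 × 1.0256 × 1.044 ≈ 1.34811.
Nominal growth factor: 1.35600. Real growth factor = 1.35600 / 1.34811 ≈ 1.00585.
Annualized: 1.00585^(1/7) − 1 ≈ 0.00083.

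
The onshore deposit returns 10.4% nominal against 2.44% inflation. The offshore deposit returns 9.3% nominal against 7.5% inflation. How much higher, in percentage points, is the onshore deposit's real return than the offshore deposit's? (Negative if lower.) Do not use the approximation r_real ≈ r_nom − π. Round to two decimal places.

6.10

The onshore deposit real return: 1.104/1.0244 − 1 = 7.770%.
The offshore deposit real return: 1.093/1.075 − 1 = 1.674%.
Difference: 7.770 − 1.674 = 6.096 pp.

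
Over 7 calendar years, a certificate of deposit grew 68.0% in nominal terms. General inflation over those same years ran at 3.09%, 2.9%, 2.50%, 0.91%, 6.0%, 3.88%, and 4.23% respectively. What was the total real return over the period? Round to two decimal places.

Cumulative inflation factor: 1.0309 × 1.029 × 1.0250 × 1.0091 × 1.060 × 1.0388 × 1.0423 ≈ 1.25927.
Nominal growth factor: 1.68000. Real growth factor = 1.68000 / 1.25927 ≈ 1.33410.
Total real return ≈ 33.4101%.

33.41%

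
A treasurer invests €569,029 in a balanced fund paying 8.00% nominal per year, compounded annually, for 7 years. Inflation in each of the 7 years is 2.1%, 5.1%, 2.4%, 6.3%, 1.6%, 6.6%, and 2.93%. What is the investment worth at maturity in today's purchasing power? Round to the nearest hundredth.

Nominal value at maturity: €569,029 × (1 + 8.00%)^7 ≈ €975,215.71.
Price-level factor over 7 years: 1.021 × 1.051 × 1.024 × 1.063 × 1.016 × 1.066 × 1.0293 ≈ 1.3021306593.
The maturity value deflated by that factor is the answer in today's purchasing power.

€748,938.44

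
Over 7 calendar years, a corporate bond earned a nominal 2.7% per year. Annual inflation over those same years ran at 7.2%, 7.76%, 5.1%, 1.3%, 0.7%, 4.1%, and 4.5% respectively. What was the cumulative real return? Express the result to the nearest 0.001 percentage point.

-10.560%

Cumulative inflation factor: 1.072 × 1.0776 × 1.051 × 1.013 × 1.007 × 1.041 × 1.045 ≈ 1.34729.
Nominal growth factor: 1.20502. Real growth factor = 1.20502 / 1.34729 ≈ 0.89440.
Total real return ≈ -10.5599%.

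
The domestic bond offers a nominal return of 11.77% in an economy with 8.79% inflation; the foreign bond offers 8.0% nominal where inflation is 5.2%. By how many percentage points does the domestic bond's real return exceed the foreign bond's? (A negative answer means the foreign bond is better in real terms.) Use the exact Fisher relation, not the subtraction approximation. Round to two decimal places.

The domestic bond real return: 1.1177/1.0879 − 1 = 2.739%.
The foreign bond real return: 1.080/1.052 − 1 = 2.662%.
Difference: 2.739 − 2.662 = 0.077 pp.

0.08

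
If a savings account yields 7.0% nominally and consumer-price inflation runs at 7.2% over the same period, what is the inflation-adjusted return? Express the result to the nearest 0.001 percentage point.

-0.187%

Real return via the Fisher equation: (1 + 7.0%)/(1 + 7.2%) − 1 = 1.070/1.072 − 1 ≈ -0.00187.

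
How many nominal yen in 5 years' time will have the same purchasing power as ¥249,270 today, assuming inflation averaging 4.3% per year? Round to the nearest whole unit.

Cumulative price-level factor: (1+4.3%)^5 ≈ 1.2343023110.
Multiplying ¥249,270 by the price-level factor gives the future nominal sum.

¥307,675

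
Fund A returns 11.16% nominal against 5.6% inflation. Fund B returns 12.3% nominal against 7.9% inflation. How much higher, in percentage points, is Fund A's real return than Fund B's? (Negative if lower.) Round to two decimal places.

1.19

Fund A real return: 1.1116/1.056 − 1 = 5.265%.
Fund B real return: 1.123/1.079 − 1 = 4.078%.
Difference: 5.265 − 4.078 = 1.187 pp.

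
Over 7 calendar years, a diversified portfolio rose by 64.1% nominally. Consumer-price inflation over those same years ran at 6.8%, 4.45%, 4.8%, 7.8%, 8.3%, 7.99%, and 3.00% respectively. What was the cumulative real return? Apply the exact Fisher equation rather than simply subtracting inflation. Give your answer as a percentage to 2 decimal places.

8.09%

Cumulative inflation factor: 1.068 × 1.0445 × 1.048 × 1.078 × 1.083 × 1.0799 × 1.0300 ≈ 1.51813.
Nominal growth factor: 1.64100. Real growth factor = 1.64100 / 1.51813 ≈ 1.08094.
Total real return ≈ 8.0935%.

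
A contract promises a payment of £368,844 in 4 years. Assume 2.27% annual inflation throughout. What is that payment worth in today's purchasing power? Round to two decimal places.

Price-level factor over 4 years: (1 + 2.27%)^4 ≈ 1.0939387939.
Purchasing power today: £368,844 divided by that factor.

£337,170.60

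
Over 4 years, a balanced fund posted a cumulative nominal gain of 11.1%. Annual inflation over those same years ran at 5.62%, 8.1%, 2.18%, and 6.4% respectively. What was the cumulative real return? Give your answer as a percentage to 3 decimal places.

-10.498%

Cumulative inflation factor: 1.0562 × 1.081 × 1.0218 × 1.064 ≈ 1.24131.
Nominal growth factor: 1.11100. Real growth factor = 1.11100 / 1.24131 ≈ 0.89502.
Total real return ≈ -10.4976%.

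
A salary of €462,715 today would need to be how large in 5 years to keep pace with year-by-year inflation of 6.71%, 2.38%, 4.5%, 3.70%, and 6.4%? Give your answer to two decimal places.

€582,868.38

Cumulative price-level factor: 1.0671 × 1.0238 × 1.045 × 1.0370 × 1.064 ≈ 1.2596703872.
Multiplying €462,715 by the price-level factor gives the future nominal sum.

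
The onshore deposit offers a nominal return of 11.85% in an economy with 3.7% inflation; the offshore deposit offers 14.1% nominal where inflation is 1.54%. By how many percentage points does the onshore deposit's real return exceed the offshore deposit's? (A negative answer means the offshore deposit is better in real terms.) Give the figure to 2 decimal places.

-4.51

The onshore deposit real return: 1.1185/1.037 − 1 = 7.859%.
The offshore deposit real return: 1.141/1.0154 − 1 = 12.370%.
Difference: 7.859 − 12.370 = -4.511 pp.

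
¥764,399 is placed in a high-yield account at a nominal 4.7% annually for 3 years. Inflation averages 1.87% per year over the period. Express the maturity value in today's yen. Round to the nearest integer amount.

Nominal value at maturity: ¥764,399 × (1 + 4.7%)^3 ≈ ¥877,324.
Price-level factor over 3 years: (1 + 1.87%)^3 ≈ 1.0571556092.
Dividing the nominal maturity value by the price-level factor gives the value in today's money.

¥829,891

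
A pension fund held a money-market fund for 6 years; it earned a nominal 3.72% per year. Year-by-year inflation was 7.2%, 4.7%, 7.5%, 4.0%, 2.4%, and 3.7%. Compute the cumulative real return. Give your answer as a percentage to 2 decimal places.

Cumulative inflation factor: 1.072 × 1.047 × 1.075 × 1.040 × 1.024 × 1.037 ≈ 1.33248.
Nominal growth factor: 1.24502. Real growth factor = 1.24502 / 1.33248 ≈ 0.93436.
Total real return ≈ -6.5643%.

-6.56%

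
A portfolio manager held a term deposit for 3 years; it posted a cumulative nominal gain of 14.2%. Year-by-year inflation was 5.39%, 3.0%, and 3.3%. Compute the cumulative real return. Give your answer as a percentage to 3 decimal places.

1.843%

Cumulative inflation factor: 1.0539 × 1.030 × 1.033 ≈ 1.12134.
Nominal growth factor: 1.14200. Real growth factor = 1.14200 / 1.12134 ≈ 1.01843.
Total real return ≈ 1.8425%.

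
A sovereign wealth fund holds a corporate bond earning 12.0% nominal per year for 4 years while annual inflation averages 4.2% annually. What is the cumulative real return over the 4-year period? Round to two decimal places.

33.48%

The annual real rate is (1+12.0%)/(1+4.2%) − 1 = 7.4856%.
Compounded over 4 years: (1 + 0.074856)^4 − 1 ≈ 0.33475.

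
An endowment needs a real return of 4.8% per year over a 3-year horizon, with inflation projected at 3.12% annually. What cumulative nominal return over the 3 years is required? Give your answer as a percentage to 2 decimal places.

26.22%

Required annual nominal rate: (1+4.8%)(1+3.12%) − 1 = 8.06976%.
Cumulative over 3 years: (1 + 0.0806976)^3 − 1 ≈ 0.26215.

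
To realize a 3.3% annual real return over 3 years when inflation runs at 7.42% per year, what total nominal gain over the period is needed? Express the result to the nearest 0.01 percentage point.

36.63%

Required annual nominal rate: (1+3.3%)(1+7.42%) − 1 = 10.96486%.
Cumulative over 3 years: (1 + 0.1096486)^3 − 1 ≈ 0.36633.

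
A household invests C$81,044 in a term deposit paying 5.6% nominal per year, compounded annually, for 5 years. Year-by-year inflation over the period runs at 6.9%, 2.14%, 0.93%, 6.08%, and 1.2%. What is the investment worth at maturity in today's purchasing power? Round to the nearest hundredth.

C$89,956.51

Nominal value at maturity: C$81,044 × (1 + 5.6%)^5 ≈ C$106,424.22.
Price-level factor over 5 years: 1.069 × 1.0214 × 1.0093 × 1.0608 × 1.012 ≈ 1.1830629548.
The maturity value deflated by that factor is the answer in today's purchasing power.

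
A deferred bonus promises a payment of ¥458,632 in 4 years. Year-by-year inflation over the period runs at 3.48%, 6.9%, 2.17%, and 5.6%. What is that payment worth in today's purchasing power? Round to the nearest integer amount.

Price-level factor over 4 years: 1.0348 × 1.069 × 1.0217 × 1.056 ≈ 1.1934972889.
Purchasing power today: ¥458,632 divided by that factor.

¥384,276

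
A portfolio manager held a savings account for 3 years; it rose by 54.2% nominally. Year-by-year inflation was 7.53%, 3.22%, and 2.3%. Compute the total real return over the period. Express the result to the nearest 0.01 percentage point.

35.80%

Cumulative inflation factor: 1.0753 × 1.0322 × 1.023 ≈ 1.13545.
Nominal growth factor: 1.54200. Real growth factor = 1.54200 / 1.13545 ≈ 1.35805.
Total real return ≈ 35.8048%.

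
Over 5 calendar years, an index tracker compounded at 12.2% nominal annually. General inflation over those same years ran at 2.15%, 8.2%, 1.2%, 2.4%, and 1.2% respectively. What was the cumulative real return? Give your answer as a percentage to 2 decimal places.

53.40%

Cumulative inflation factor: 1.0215 × 1.082 × 1.012 × 1.024 × 1.012 ≈ 1.15912.
Nominal growth factor: 1.77813. Real growth factor = 1.77813 / 1.15912 ≈ 1.53404.
Total real return ≈ 53.4043%.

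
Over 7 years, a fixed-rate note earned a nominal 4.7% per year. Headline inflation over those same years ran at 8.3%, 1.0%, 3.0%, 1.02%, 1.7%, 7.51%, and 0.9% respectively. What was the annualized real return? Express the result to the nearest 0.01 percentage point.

Cumulative inflation factor: 1.083 × 1.010 × 1.030 × 1.0102 × 1.017 × 1.0751 × 1.009 ≈ 1.25561.
Nominal growth factor: 1.37920. Real growth factor = 1.37920 / 1.25561 ≈ 1.09843.
Annualized: 1.09843^(1/7) − 1 ≈ 0.01350.

1.35%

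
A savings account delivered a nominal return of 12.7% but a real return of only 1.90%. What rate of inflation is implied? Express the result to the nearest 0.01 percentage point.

10.60%

From (1+r_nom) = (1+r_real)(1+π), we get 1+π = (1 + 12.7%)/(1 + 1.90%) = 1.127/1.0190 ≈ 1.10599.
So π ≈ 10.5986%.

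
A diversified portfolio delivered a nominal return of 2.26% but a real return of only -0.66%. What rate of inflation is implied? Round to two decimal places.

From (1+r_nom) = (1+r_real)(1+π), we get 1+π = (1 + 2.26%)/(1 − 0.66%) = 1.0226/0.9934 ≈ 1.02939.
So π ≈ 2.9394%.

2.94%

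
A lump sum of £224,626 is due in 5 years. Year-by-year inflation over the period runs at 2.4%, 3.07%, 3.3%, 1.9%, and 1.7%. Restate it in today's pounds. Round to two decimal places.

£198,807.30

Price-level factor over 5 years: 1.024 × 1.0307 × 1.033 × 1.019 × 1.017 ≈ 1.1298679541.
Purchasing power today: £224,626 divided by that factor.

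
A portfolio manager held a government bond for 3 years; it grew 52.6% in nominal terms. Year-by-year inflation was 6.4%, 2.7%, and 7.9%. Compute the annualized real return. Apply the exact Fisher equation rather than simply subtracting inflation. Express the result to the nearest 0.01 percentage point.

8.98%

Cumulative inflation factor: 1.064 × 1.027 × 1.079 ≈ 1.17905.
Nominal growth factor: 1.52600. Real growth factor = 1.52600 / 1.17905 ≈ 1.29426.
Annualized: 1.29426^(1/3) − 1 ≈ 0.08978.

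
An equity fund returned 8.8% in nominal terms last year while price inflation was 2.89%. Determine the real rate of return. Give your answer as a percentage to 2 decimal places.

5.74%

Real return via the Fisher equation: (1 + 8.8%)/(1 + 2.89%) − 1 = 1.088/1.0289 − 1 ≈ 0.05744.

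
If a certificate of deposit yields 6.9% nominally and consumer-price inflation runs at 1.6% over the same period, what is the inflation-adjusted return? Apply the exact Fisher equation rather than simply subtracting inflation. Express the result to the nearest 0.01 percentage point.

Real return via the Fisher equation: (1 + 6.9%)/(1 + 1.6%) − 1 = 1.069/1.016 − 1 ≈ 0.05217.

5.22%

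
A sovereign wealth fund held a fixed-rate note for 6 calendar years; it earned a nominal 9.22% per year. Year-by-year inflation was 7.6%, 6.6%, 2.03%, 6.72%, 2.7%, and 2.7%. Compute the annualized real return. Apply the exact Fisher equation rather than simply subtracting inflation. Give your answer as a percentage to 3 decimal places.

4.317%

Cumulative inflation factor: 1.076 × 1.066 × 1.0203 × 1.0672 × 1.027 × 1.027 ≈ 1.31730.
Nominal growth factor: 1.69751. Real growth factor = 1.69751 / 1.31730 ≈ 1.28863.
Annualized: 1.28863^(1/6) − 1 ≈ 0.04317.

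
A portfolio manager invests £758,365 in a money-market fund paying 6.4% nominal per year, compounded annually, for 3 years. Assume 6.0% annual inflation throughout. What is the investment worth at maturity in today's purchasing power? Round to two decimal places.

Nominal value at maturity: £758,365 × (1 + 6.4%)^3 ≈ £913,488.67.
Price-level factor over 3 years: (1 + 6.0%)^3 = 1.191016.
The maturity value deflated by that factor is the answer in today's purchasing power.

£766,982.70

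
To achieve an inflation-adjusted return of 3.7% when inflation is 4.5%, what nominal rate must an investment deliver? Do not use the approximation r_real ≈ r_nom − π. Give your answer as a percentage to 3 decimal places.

By the Fisher equation, 1 + r_nom = (1 + 3.7%)(1 + 4.5%) = 1.037 × 1.045 = 1.083665.
So r_nom = 8.3665%.

8.367%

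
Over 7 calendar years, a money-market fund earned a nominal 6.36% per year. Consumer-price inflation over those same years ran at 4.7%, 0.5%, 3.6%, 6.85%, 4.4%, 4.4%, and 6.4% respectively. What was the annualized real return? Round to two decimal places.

1.89%

Cumulative inflation factor: 1.047 × 1.005 × 1.036 × 1.0685 × 1.044 × 1.044 × 1.064 ≈ 1.35080.
Nominal growth factor: 1.53974. Real growth factor = 1.53974 / 1.35080 ≈ 1.13988.
Annualized: 1.13988^(1/7) − 1 ≈ 0.01888.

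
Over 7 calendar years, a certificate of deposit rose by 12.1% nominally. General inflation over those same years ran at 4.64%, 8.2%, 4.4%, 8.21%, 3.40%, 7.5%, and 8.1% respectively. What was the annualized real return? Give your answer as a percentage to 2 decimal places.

Cumulative inflation factor: 1.0464 × 1.082 × 1.044 × 1.0821 × 1.0340 × 1.075 × 1.081 ≈ 1.53691.
Nominal growth factor: 1.12100. Real growth factor = 1.12100 / 1.53691 ≈ 0.72939.
Annualized: 0.72939^(1/7) − 1 ≈ -0.04408.

-4.41%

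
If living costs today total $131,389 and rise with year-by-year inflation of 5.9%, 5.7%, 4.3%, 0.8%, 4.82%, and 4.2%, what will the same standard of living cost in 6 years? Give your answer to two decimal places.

Cumulative price-level factor: 1.059 × 1.057 × 1.043 × 1.008 × 1.0482 × 1.042 ≈ 1.2853685286.
The nominal amount required is $131,389 scaled up by that factor.

$168,883.29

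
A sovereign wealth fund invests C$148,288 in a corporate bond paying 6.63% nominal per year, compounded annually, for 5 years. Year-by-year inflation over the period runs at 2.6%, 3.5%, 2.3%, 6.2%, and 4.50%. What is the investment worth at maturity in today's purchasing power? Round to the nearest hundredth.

Nominal value at maturity: C$148,288 × (1 + 6.63%)^5 ≈ C$204,410.43.
Price-level factor over 5 years: 1.026 × 1.035 × 1.023 × 1.062 × 1.0450 ≈ 1.2056025322.
Dividing the nominal maturity value by the price-level factor gives the value in today's money.

C$169,550.43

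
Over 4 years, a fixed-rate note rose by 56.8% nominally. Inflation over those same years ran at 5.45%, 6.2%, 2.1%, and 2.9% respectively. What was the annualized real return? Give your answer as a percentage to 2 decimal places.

7.44%

Cumulative inflation factor: 1.0545 × 1.062 × 1.021 × 1.029 ≈ 1.17655.
Nominal growth factor: 1.56800. Real growth factor = 1.56800 / 1.17655 ≈ 1.33270.
Annualized: 1.33270^(1/4) − 1 ≈ 0.07444.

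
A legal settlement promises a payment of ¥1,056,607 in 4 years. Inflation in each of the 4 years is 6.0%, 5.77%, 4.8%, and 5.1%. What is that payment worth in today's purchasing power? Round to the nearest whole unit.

Price-level factor over 4 years: 1.060 × 1.0577 × 1.048 × 1.051 ≈ 1.2349016426.
Purchasing power today: ¥1,056,607 divided by that factor.

¥855,620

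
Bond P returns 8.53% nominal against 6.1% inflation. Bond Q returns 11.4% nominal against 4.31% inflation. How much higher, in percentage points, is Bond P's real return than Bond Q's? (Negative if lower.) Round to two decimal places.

Bond P real return: 1.0853/1.061 − 1 = 2.290%.
Bond Q real return: 1.114/1.0431 − 1 = 6.797%.
Difference: 2.290 − 6.797 = -4.507 pp.

-4.51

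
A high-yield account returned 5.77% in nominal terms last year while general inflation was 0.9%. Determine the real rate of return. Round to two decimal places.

4.83%

Real return via the Fisher equation: (1 + 5.77%)/(1 + 0.9%) − 1 = 1.0577/1.009 − 1 ≈ 0.04827.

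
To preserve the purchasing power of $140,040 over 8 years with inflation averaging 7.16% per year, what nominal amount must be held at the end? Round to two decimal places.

$243,508.28

Cumulative price-level factor: (1+7.16%)^8 ≈ 1.7388480774.
The nominal amount required is $140,040 scaled up by that factor.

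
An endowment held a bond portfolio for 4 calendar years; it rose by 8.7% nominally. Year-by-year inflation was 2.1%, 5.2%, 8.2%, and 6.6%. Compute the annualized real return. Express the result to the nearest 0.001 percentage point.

-3.217%

Cumulative inflation factor: 1.021 × 1.052 × 1.082 × 1.066 ≈ 1.23887.
Nominal growth factor: 1.08700. Real growth factor = 1.08700 / 1.23887 ≈ 0.87741.
Annualized: 0.87741^(1/4) − 1 ≈ -0.03217.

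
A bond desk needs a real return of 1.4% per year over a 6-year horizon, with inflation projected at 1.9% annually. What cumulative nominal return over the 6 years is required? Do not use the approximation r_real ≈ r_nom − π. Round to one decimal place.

Required annual nominal rate: (1+1.4%)(1+1.9%) − 1 = 3.3266%.
Cumulative over 6 years: (1 + 0.033266)^6 − 1 ≈ 0.21695.

21.7%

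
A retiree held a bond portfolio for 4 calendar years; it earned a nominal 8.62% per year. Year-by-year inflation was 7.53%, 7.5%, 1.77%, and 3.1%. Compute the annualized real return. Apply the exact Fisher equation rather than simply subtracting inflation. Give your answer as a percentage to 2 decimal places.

3.50%

Cumulative inflation factor: 1.0753 × 1.075 × 1.0177 × 1.031 ≈ 1.21288.
Nominal growth factor: 1.39200. Real growth factor = 1.39200 / 1.21288 ≈ 1.14768.
Annualized: 1.14768^(1/4) − 1 ≈ 0.03504.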